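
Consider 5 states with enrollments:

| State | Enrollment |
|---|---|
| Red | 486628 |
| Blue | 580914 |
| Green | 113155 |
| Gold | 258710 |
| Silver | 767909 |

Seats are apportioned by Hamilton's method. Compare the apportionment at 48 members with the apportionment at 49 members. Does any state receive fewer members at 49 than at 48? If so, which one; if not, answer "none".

none

At 48 seats: Red 10, Blue 13, Green 2, Gold 6, Silver 17.
At 49 seats: Red 11, Blue 13, Green 2, Gold 6, Silver 17.
No state's allocation decreased.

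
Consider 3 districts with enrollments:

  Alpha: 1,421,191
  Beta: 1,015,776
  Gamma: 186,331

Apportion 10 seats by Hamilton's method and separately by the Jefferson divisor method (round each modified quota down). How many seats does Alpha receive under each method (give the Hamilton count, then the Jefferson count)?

Hamilton: Alpha 5, Beta 4, Gamma 1.
Jefferson: Alpha 6, Beta 4, Gamma 0.
Alpha gets 5 under Hamilton and 6 under Jefferson.

5 and 6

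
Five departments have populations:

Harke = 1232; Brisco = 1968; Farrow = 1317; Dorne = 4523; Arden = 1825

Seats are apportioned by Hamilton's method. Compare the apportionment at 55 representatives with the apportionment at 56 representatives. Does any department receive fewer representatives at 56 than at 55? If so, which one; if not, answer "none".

none

At 55 seats: Harke 6, Brisco 10, Farrow 7, Dorne 23, Arden 9.
At 56 seats: Harke 6, Brisco 10, Farrow 7, Dorne 23, Arden 10.
No department's allocation decreased.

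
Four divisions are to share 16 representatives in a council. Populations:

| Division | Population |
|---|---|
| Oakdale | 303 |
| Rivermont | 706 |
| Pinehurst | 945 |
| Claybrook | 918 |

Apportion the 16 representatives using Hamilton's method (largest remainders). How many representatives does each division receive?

Total 2872; standard divisor 2872/16 ≈ 179.5.
Standard quotas: Oakdale 1.688, Rivermont 3.933, Pinehurst 5.265, Claybrook 5.114.
Lower quotas: Oakdale 1, Rivermont 3, Pinehurst 5, Claybrook 5 (sum 14, leaving 2 seats).
Remainders in descending order: Rivermont 0.933, Oakdale 0.688, Pinehurst 0.265, Claybrook 0.114.
The surplus seats go to Rivermont, Oakdale.

Oakdale 2; Rivermont 4; Pinehurst 5; Claybrook 5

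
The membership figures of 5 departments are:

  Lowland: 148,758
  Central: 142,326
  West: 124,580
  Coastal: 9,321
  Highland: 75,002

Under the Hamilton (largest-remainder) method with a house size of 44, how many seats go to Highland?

7

Total 499987; standard divisor 499987/44 ≈ 11363.341.
Standard quotas: Lowland 13.0910, Central 12.5250, West 10.9633, Coastal 0.8203, Highland 6.6003.
Lower quotas: Lowland 13, Central 12, West 10, Coastal 0, Highland 6 (sum 41, leaving 3 seats).
Remainders in descending order: West 0.9633, Coastal 0.8203, Highland 0.6003, Central 0.5250, Lowland 0.0910.
The surplus seats go to West, Coastal, Highland.
Highland receives 7.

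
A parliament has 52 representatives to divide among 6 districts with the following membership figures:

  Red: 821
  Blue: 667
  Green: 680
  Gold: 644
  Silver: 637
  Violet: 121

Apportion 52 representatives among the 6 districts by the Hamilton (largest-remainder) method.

Red 12, Blue 10, Green 10, Gold 9, Silver 9, Violet 2

The standard divisor is 3570/52 ≈ 68.654.
Standard quotas: Red 11.959, Blue 9.715, Green 9.905, Gold 9.380, Silver 9.278, Violet 1.762.
Lower quotas: Red 11, Blue 9, Green 9, Gold 9, Silver 9, Violet 1 (sum 48, leaving 4 seats).
Remainders in descending order: Red 0.959, Green 0.905, Violet 0.762, Blue 0.715, Gold 0.380, Silver 0.278.
The surplus seats go to Red, Green, Violet, Blue.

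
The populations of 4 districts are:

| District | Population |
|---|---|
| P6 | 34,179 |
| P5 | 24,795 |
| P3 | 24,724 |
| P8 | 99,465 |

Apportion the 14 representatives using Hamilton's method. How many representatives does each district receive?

P6 3, P5 2, P3 2, P8 7

Total 183163; standard divisor 183163/14 ≈ 13083.071.
Standard quotas: P6 2.6125, P5 1.8952, P3 1.8898, P8 7.6026.
Lower quotas: P6 2, P5 1, P3 1, P8 7 (sum 11, leaving 3 seats).
Remainders in descending order: P5 0.8952, P3 0.8898, P6 0.6125, P8 0.6026.
The surplus seats go to P5, P3, P6.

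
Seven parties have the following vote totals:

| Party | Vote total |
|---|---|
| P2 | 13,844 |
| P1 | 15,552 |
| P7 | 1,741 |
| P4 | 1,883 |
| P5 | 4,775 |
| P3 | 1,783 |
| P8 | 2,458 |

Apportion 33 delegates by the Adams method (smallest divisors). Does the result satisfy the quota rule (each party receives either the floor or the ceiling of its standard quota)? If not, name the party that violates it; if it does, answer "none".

P1

Standard quotas: P2 10.868, P1 12.209, P7 1.367, P4 1.478, P5 3.749, P3 1.400, P8 1.930.
Adams allocation: P2 10, P1 11, P7 2, P4 2, P5 4, P3 2, P8 2.
P1 has quota 12.209 (lower 12, upper 13) but receives 11 — outside the quota interval.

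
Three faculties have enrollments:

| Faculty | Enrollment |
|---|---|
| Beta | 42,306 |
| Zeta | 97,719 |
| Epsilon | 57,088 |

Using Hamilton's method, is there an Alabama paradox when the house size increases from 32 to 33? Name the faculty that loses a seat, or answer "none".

At 32 seats: Beta 7, Zeta 16, Epsilon 9.
At 33 seats: Beta 7, Zeta 16, Epsilon 10.
No faculty's allocation decreased.

none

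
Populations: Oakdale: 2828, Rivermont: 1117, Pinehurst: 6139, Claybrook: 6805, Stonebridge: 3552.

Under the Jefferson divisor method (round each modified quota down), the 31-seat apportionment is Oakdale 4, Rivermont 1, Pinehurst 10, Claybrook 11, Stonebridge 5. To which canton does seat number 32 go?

Priority for the next seat is population ÷ (current seats + 1).
Priorities: Oakdale 565.600, Rivermont 558.500, Pinehurst 558.091, Claybrook 567.083, Stonebridge 592.000.
Highest priority: Stonebridge.

Stonebridge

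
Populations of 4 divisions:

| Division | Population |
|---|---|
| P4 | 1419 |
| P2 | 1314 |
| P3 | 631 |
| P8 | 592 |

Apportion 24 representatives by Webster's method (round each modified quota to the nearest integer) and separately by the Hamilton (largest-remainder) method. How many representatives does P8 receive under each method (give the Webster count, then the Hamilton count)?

Webster: P4 8, P2 8, P3 4, P8 4.
Hamilton: P4 9, P2 8, P3 4, P8 3.
P8 gets 4 under Webster and 3 under Hamilton.

4 and 3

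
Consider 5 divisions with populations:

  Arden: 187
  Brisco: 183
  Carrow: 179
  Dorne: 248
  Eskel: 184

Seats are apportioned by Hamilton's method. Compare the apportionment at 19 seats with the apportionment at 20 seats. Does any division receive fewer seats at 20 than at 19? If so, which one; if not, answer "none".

At 19 seats: Arden 4, Brisco 3, Carrow 3, Dorne 5, Eskel 4.
At 20 seats: Arden 4, Brisco 4, Carrow 3, Dorne 5, Eskel 4.
No division's allocation decreased.

none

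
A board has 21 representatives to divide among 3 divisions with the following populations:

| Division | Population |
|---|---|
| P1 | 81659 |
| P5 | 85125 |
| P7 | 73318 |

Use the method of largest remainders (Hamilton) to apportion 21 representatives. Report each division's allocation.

P1 7, P5 8, P7 6

Total 240102; standard divisor 240102/21 ≈ 11433.429.
Standard quotas: P1 7.1421, P5 7.4453, P7 6.4126.
Lower quotas: P1 7, P5 7, P7 6 (sum 20, leaving 1 seat).
Remainders in descending order: P5 0.4453, P7 0.4126, P1 0.1421.
The surplus seat goes to P5.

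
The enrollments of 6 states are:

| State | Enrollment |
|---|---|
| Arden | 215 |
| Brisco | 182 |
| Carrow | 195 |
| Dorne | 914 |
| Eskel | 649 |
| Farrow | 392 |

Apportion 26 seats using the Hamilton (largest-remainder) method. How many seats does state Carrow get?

The standard divisor is 2547/26 ≈ 97.962.
Standard quotas: Arden 2.195, Brisco 1.858, Carrow 1.991, Dorne 9.330, Eskel 6.625, Farrow 4.002.
Lower quotas: Arden 2, Brisco 1, Carrow 1, Dorne 9, Eskel 6, Farrow 4 (sum 23, leaving 3 seats).
Remainders in descending order: Carrow 0.991, Brisco 0.858, Eskel 0.625, Dorne 0.330, Arden 0.195, Farrow 0.002.
The surplus seats go to Carrow, Brisco, Eskel.
Carrow receives 2.

2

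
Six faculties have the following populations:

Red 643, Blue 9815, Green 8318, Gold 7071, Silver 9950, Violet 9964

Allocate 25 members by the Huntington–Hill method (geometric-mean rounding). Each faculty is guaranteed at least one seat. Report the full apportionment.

With divisor 1840: modified quotas Red 0.349, Blue 5.334, Green 4.521, Gold 3.843, Silver 5.408, Violet 5.415.
Geometric-mean thresholds: Red (min 1), Blue √(5·6)=5.477, Green √(4·5)=4.472, Gold √(3·4)=3.464, Silver √(5·6)=5.477, Violet √(5·6)=5.477.
Each quota rounded against its threshold gives Red 1, Blue 5, Green 5, Gold 4, Silver 5, Violet 5 (total 25).

Red=1; Blue=5; Green=5; Gold=4; Silver=5; Violet=5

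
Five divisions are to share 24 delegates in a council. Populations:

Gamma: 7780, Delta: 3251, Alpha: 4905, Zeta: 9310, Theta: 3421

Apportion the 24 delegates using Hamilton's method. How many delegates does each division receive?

Standard divisor: 28667 ÷ 24 ≈ 1194.458.
Standard quotas: Gamma 6.5134, Delta 2.7217, Alpha 4.1065, Zeta 7.7943, Theta 2.8641.
Lower quotas: Gamma 6, Delta 2, Alpha 4, Zeta 7, Theta 2 (sum 21, leaving 3 seats).
Remainders in descending order: Theta 0.8641, Zeta 0.7943, Delta 0.7217, Gamma 0.5134, Alpha 0.1065.
The surplus seats go to Theta, Zeta, Delta.

Gamma 6, Delta 3, Alpha 4, Zeta 8, Theta 3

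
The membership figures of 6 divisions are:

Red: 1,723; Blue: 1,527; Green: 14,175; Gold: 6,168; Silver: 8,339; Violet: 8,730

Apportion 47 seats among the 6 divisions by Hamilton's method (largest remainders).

Total 40662; standard divisor 40662/47 ≈ 865.149.
Standard quotas: Red 1.9916, Blue 1.7650, Green 16.3845, Gold 7.1294, Silver 9.6388, Violet 10.0907.
Lower quotas: Red 1, Blue 1, Green 16, Gold 7, Silver 9, Violet 10 (sum 44, leaving 3 seats).
Remainders in descending order: Red 0.9916, Blue 0.7650, Silver 0.6388, Green 0.3845, Gold 0.1294, Violet 0.0907.
The surplus seats go to Red, Blue, Silver.

Red=2, Blue=2, Green=16, Gold=7, Silver=10, Violet=10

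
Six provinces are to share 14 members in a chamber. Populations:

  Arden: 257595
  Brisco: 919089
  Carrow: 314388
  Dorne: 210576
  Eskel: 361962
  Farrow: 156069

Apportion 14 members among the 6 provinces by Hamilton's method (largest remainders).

The standard divisor is 2219679/14 ≈ 158548.5.
Standard quotas: Arden 1.6247, Brisco 5.7969, Carrow 1.9829, Dorne 1.3281, Eskel 2.2830, Farrow 0.9844.
Lower quotas: Arden 1, Brisco 5, Carrow 1, Dorne 1, Eskel 2, Farrow 0 (sum 10, leaving 4 seats).
Remainders in descending order: Farrow 0.9844, Carrow 0.9829, Brisco 0.7969, Arden 0.6247, Dorne 0.3281, Eskel 0.2830.
The surplus seats go to Farrow, Carrow, Brisco, Arden.

Arden: 2; Brisco: 6; Carrow: 2; Dorne: 1; Eskel: 2; Farrow: 1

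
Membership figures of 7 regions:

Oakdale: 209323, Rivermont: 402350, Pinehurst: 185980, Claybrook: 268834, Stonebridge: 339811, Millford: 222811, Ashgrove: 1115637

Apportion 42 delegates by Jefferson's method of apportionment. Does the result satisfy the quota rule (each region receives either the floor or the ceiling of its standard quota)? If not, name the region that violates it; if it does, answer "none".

none

Standard quotas: Oakdale 3.203, Rivermont 6.157, Pinehurst 2.846, Claybrook 4.114, Stonebridge 5.200, Millford 3.409, Ashgrove 17.071.
Jefferson allocation: Oakdale 3, Rivermont 6, Pinehurst 3, Claybrook 4, Stonebridge 5, Millford 3, Ashgrove 18.
Every allocation lies between the lower and upper quota.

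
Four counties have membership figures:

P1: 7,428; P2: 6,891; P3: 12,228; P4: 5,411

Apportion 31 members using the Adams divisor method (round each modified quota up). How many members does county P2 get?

7

Standard divisor 31958/31 ≈ 1030.903; standard quotas: P1 7.205, P2 6.684, P3 11.861, P4 5.249.
Rounding up gives 8, 7, 12, 6 = 33 seats, so the divisor must be adjusted.
With modified divisor 1100: modified quotas P1 6.753, P2 6.265, P3 11.116, P4 4.919.
Rounding up: P1 7, P2 7, P3 12, P4 5 (total 31).
P2 receives 7.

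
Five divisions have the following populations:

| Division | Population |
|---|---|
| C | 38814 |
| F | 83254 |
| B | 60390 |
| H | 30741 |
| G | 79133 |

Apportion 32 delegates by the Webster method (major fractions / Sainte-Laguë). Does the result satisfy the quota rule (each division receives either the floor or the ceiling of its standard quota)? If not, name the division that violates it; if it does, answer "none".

none

Standard quotas: C 4.249, F 9.113, B 6.611, H 3.365, G 8.662.
Webster allocation: C 4, F 9, B 7, H 3, G 9.
Every allocation lies between the lower and upper quota.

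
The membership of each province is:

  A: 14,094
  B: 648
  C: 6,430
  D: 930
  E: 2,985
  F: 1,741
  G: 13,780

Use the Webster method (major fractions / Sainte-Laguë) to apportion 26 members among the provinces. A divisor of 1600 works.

With modified divisor 1600: modified quotas A 8.809, B 0.405, C 4.019, D 0.581, E 1.866, F 1.088, G 8.613.
Rounding to the nearest integer: A 9, B 0, C 4, D 1, E 2, F 1, G 9 (total 26).

A=9, B=0, C=4, D=1, E=2, F=1, G=9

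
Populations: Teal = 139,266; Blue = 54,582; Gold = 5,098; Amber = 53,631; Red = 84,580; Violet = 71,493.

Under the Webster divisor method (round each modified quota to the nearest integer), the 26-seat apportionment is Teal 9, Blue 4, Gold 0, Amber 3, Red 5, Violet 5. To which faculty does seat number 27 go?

Priority for the next seat is population ÷ (current seats + 0.5).
Priorities: Teal 14659.579, Blue 12129.333, Gold 10196.000, Amber 15323.143, Red 15378.182, Violet 12998.727.
Highest priority: Red.

Red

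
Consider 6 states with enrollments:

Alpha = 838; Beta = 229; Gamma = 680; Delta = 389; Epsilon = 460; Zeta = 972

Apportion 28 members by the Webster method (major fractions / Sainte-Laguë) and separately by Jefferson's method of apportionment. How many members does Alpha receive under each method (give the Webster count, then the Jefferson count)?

6 and 7

Webster: Alpha 6, Beta 2, Gamma 5, Delta 3, Epsilon 4, Zeta 8.
Jefferson: Alpha 7, Beta 1, Gamma 5, Delta 3, Epsilon 4, Zeta 8.
Alpha gets 6 under Webster and 7 under Jefferson.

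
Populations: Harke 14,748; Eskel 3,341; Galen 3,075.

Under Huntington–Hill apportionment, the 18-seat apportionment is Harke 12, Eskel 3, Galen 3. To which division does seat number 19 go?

Priority for the next seat is population ÷ (√(s·(s+1))).
Priorities: Harke 1180.785, Eskel 964.464, Galen 887.676.
Highest priority: Harke.

Harke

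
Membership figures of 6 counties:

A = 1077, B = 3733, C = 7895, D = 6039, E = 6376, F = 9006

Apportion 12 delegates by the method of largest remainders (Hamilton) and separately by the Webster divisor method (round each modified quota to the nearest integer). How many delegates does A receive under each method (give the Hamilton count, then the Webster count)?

1 and 0

Hamilton: A 1, B 1, C 3, D 2, E 2, F 3.
Webster: A 0, B 1, C 3, D 2, E 2, F 4.
A gets 1 under Hamilton and 0 under Webster.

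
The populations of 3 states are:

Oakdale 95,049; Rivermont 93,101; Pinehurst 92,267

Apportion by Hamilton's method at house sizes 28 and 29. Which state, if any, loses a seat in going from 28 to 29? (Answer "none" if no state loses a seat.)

none

At 28 seats: Oakdale 10, Rivermont 9, Pinehurst 9.
At 29 seats: Oakdale 10, Rivermont 10, Pinehurst 9.
No state's allocation decreased.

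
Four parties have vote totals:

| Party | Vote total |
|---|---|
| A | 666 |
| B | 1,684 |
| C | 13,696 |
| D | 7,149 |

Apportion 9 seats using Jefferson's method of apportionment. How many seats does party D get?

Standard divisor 23195/9 ≈ 2577.222; standard quotas: A 0.258, B 0.653, C 5.314, D 2.774.
Rounding down gives 0, 0, 5, 2 = 7 seats, so the divisor must be adjusted.
With modified divisor 2100: modified quotas A 0.317, B 0.802, C 6.522, D 3.404.
Rounding down: A 0, B 0, C 6, D 3 (total 9).
D receives 3.

3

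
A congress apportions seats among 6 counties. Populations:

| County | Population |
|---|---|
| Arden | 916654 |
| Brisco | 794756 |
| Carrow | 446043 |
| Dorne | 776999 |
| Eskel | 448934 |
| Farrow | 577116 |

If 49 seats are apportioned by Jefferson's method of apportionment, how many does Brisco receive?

Standard divisor 3960502/49 ≈ 80826.571; standard quotas: Arden 11.341, Brisco 9.833, Carrow 5.519, Dorne 9.613, Eskel 5.554, Farrow 7.140.
Rounding down gives 11, 9, 5, 9, 5, 7 = 46 seats, so the divisor must be adjusted.
With modified divisor 75600: modified quotas Arden 12.125, Brisco 10.513, Carrow 5.900, Dorne 10.278, Eskel 5.938, Farrow 7.634.
Rounding down: Arden 12, Brisco 10, Carrow 5, Dorne 10, Eskel 5, Farrow 7 (total 49).
Brisco receives 10.

10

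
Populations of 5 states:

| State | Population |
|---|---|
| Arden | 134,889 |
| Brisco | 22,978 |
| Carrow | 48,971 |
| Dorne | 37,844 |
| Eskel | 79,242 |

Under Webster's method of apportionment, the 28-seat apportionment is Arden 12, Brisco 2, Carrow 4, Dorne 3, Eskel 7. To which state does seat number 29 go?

Carrow

Priority for the next seat is population ÷ (current seats + 0.5).
Priorities: Arden 10791.120, Brisco 9191.200, Carrow 10882.444, Dorne 10812.571, Eskel 10565.600.
Highest priority: Carrow.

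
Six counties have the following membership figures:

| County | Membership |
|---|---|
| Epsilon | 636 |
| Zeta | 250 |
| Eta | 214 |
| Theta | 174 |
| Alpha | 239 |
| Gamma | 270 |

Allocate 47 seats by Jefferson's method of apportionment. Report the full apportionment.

Epsilon: 17, Zeta: 7, Eta: 6, Theta: 4, Alpha: 6, Gamma: 7

Standard divisor 1783/47 ≈ 37.936; standard quotas: Epsilon 16.765, Zeta 6.590, Eta 5.641, Theta 4.587, Alpha 6.300, Gamma 7.117.
Rounding down gives 16, 6, 5, 4, 6, 7 = 44 seats, so the divisor must be adjusted.
With modified divisor 35.5: modified quotas Epsilon 17.915, Zeta 7.042, Eta 6.028, Theta 4.901, Alpha 6.732, Gamma 7.606.
Rounding down: Epsilon 17, Zeta 7, Eta 6, Theta 4, Alpha 6, Gamma 7 (total 47).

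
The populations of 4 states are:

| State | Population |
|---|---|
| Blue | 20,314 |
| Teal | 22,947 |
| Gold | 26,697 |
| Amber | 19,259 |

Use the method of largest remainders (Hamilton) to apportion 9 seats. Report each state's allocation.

Total 89217; standard divisor 89217/9 = 9913.
Standard quotas: Blue 2.0492, Teal 2.3148, Gold 2.6931, Amber 1.9428.
Lower quotas: Blue 2, Teal 2, Gold 2, Amber 1 (sum 7, leaving 2 seats).
Remainders in descending order: Amber 0.9428, Gold 0.6931, Teal 0.3148, Blue 0.0492.
The surplus seats go to Amber, Gold.

Blue 2, Teal 2, Gold 3, Amber 2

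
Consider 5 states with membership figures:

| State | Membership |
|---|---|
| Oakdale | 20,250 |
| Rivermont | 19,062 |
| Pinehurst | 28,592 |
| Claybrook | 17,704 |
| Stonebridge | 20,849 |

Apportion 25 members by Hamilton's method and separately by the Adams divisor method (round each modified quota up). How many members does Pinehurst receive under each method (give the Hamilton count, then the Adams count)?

7 and 6

Hamilton: Oakdale 5, Rivermont 4, Pinehurst 7, Claybrook 4, Stonebridge 5.
Adams: Oakdale 5, Rivermont 5, Pinehurst 6, Claybrook 4, Stonebridge 5.
Pinehurst gets 7 under Hamilton and 6 under Adams.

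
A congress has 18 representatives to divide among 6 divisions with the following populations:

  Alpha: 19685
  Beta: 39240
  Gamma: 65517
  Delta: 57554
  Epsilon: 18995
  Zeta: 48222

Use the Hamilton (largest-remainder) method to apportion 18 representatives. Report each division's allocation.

The standard divisor is 249213/18 ≈ 13845.167.
Standard quotas: Alpha 1.4218, Beta 2.8342, Gamma 4.7321, Delta 4.1570, Epsilon 1.3720, Zeta 3.4829.
Lower quotas: Alpha 1, Beta 2, Gamma 4, Delta 4, Epsilon 1, Zeta 3 (sum 15, leaving 3 seats).
Remainders in descending order: Beta 0.8342, Gamma 0.7321, Zeta 0.4829, Alpha 0.4218, Epsilon 0.3720, Delta 0.1570.
The surplus seats go to Beta, Gamma, Zeta.

Alpha: 1; Beta: 3; Gamma: 5; Delta: 4; Epsilon: 1; Zeta: 4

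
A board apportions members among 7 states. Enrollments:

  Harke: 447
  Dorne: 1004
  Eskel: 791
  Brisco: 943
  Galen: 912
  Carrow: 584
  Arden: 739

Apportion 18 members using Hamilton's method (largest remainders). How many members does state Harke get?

Standard divisor: 5420 ÷ 18 ≈ 301.111.
Standard quotas: Harke 1.485, Dorne 3.334, Eskel 2.627, Brisco 3.132, Galen 3.029, Carrow 1.939, Arden 2.454.
Lower quotas: Harke 1, Dorne 3, Eskel 2, Brisco 3, Galen 3, Carrow 1, Arden 2 (sum 15, leaving 3 seats).
Remainders in descending order: Carrow 0.939, Eskel 0.627, Harke 0.485, Arden 0.454, Dorne 0.334, Brisco 0.132, Galen 0.029.
The surplus seats go to Carrow, Eskel, Harke.
Harke receives 2.

2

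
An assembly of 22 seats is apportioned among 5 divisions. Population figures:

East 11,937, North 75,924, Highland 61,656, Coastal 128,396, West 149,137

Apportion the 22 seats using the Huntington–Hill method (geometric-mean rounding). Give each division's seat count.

With divisor 19871: modified quotas East 0.601, North 3.821, Highland 3.103, Coastal 6.461, West 7.505.
Geometric-mean thresholds: East (min 1), North √(3·4)=3.464, Highland √(3·4)=3.464, Coastal √(6·7)=6.481, West √(7·8)=7.483.
Each quota rounded against its threshold gives East 1, North 4, Highland 3, Coastal 6, West 8 (total 22).

East=1, North=4, Highland=3, Coastal=6, West=8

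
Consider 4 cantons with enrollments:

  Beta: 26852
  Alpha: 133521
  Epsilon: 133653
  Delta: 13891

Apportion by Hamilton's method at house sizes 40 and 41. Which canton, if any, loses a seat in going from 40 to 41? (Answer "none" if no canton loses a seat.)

Beta

At 40 seats: Beta 4, Alpha 17, Epsilon 17, Delta 2.
At 41 seats: Beta 3, Alpha 18, Epsilon 18, Delta 2.
Beta drops from 4 to 3.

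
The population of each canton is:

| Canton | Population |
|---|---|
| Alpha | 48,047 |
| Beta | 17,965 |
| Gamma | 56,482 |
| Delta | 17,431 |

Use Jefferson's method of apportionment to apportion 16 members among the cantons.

Alpha 5, Beta 2, Gamma 7, Delta 2

Standard divisor 139925/16 ≈ 8745.312; standard quotas: Alpha 5.494, Beta 2.054, Gamma 6.459, Delta 1.993.
Rounding down gives 5, 2, 6, 1 = 14 seats, so the divisor must be adjusted.
With modified divisor 8040: modified quotas Alpha 5.976, Beta 2.234, Gamma 7.025, Delta 2.168.
Rounding down: Alpha 5, Beta 2, Gamma 7, Delta 2 (total 16).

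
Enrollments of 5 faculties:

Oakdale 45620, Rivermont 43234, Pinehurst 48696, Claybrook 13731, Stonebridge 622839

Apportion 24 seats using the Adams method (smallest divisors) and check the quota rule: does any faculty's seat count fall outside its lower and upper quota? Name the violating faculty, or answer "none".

Stonebridge

Standard quotas: Oakdale 1.414, Rivermont 1.340, Pinehurst 1.510, Claybrook 0.426, Stonebridge 19.310.
Adams allocation: Oakdale 2, Rivermont 2, Pinehurst 2, Claybrook 1, Stonebridge 17.
Stonebridge has quota 19.310 (lower 19, upper 20) but receives 17 — outside the quota interval.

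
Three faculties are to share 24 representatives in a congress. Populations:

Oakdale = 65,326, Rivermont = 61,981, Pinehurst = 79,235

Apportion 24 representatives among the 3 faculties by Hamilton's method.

Oakdale 8, Rivermont 7, Pinehurst 9

Standard divisor: 206542 ÷ 24 ≈ 8605.917.
Standard quotas: Oakdale 7.5908, Rivermont 7.2021, Pinehurst 9.2070.
Lower quotas: Oakdale 7, Rivermont 7, Pinehurst 9 (sum 23, leaving 1 seat).
Remainders in descending order: Oakdale 0.5908, Pinehurst 0.2070, Rivermont 0.2021.
Largest remainder: Oakdale receives the extra seat.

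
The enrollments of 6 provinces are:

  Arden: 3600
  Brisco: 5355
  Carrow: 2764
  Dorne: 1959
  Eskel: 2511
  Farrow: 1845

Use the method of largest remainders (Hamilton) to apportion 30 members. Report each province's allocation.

Arden 6, Brisco 9, Carrow 5, Dorne 3, Eskel 4, Farrow 3

Standard divisor: 18034 ÷ 30 ≈ 601.133.
Standard quotas: Arden 5.9887, Brisco 8.9082, Carrow 4.5980, Dorne 3.2588, Eskel 4.1771, Farrow 3.0692.
Lower quotas: Arden 5, Brisco 8, Carrow 4, Dorne 3, Eskel 4, Farrow 3 (sum 27, leaving 3 seats).
Remainders in descending order: Arden 0.9887, Brisco 0.9082, Carrow 0.5980, Dorne 0.2588, Eskel 0.1771, Farrow 0.0692.
Largest remainders: Arden, Brisco, Carrow receive the extra seats.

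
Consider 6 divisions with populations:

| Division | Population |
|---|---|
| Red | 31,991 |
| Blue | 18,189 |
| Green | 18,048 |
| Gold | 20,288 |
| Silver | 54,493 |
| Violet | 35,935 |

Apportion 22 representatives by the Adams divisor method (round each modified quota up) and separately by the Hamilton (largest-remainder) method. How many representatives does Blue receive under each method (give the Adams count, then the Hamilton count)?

3 and 2

Adams: Red 4, Blue 3, Green 2, Gold 3, Silver 6, Violet 4.
Hamilton: Red 4, Blue 2, Green 2, Gold 3, Silver 7, Violet 4.
Blue gets 3 under Adams and 2 under Hamilton.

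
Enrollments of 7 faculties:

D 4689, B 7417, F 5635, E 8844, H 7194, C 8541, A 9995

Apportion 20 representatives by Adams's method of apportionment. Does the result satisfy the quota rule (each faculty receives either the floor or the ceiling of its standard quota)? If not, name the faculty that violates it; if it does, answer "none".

Standard quotas: D 1.793, B 2.836, F 2.154, E 3.381, H 2.750, C 3.265, A 3.821.
Adams allocation: D 2, B 3, F 2, E 3, H 3, C 3, A 4.
Every allocation lies between the lower and upper quota.

none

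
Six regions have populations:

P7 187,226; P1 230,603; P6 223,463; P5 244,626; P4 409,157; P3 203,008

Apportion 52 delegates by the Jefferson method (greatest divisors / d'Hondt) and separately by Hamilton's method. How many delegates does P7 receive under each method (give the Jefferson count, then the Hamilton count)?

6 and 7

Jefferson: P7 6, P1 8, P6 8, P5 8, P4 15, P3 7.
Hamilton: P7 7, P1 8, P6 8, P5 8, P4 14, P3 7.
P7 gets 6 under Jefferson and 7 under Hamilton.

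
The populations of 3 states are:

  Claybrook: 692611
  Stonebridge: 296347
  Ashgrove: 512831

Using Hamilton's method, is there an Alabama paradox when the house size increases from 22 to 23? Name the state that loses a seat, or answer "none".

none

At 22 seats: Claybrook 10, Stonebridge 4, Ashgrove 8.
At 23 seats: Claybrook 11, Stonebridge 4, Ashgrove 8.
No state's allocation decreased.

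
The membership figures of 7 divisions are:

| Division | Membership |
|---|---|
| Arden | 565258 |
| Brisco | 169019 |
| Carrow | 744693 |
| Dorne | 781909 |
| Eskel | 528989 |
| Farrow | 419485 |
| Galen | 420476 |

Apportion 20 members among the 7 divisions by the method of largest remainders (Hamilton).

Arden=3; Brisco=1; Carrow=4; Dorne=4; Eskel=3; Farrow=2; Galen=3

Standard divisor: 3629829 ÷ 20 ≈ 181491.45.
Standard quotas: Arden 3.1145, Brisco 0.9313, Carrow 4.1032, Dorne 4.3082, Eskel 2.9147, Farrow 2.3113, Galen 2.3168.
Lower quotas: Arden 3, Brisco 0, Carrow 4, Dorne 4, Eskel 2, Farrow 2, Galen 2 (sum 17, leaving 3 seats).
Remainders in descending order: Brisco 0.9313, Eskel 0.9147, Galen 0.3168, Farrow 0.3113, Dorne 0.3082, Arden 0.1145, Carrow 0.1032.
The surplus seats go to Brisco, Eskel, Galen.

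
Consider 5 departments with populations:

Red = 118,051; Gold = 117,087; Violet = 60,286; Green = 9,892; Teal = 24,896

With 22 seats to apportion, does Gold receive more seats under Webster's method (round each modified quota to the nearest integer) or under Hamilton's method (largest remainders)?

Hamilton

Webster: Red 8, Gold 7, Violet 4, Green 1, Teal 2.
Hamilton: Red 8, Gold 8, Violet 4, Green 1, Teal 1.
Gold gets 7 under Webster and 8 under Hamilton.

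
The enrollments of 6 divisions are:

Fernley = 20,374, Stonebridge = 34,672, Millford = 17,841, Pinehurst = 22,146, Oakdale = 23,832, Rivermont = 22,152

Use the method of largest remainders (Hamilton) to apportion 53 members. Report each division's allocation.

Standard divisor: 141017 ÷ 53 ≈ 2660.698.
Standard quotas: Fernley 7.6574, Stonebridge 13.0312, Millford 6.7054, Pinehurst 8.3234, Oakdale 8.9570, Rivermont 8.3256.
Lower quotas: Fernley 7, Stonebridge 13, Millford 6, Pinehurst 8, Oakdale 8, Rivermont 8 (sum 50, leaving 3 seats).
Remainders in descending order: Oakdale 0.9570, Millford 0.7054, Fernley 0.6574, Rivermont 0.3256, Pinehurst 0.3234, Stonebridge 0.0312.
Largest remainders: Oakdale, Millford, Fernley receive the extra seats.

Fernley 8, Stonebridge 13, Millford 7, Pinehurst 8, Oakdale 9, Rivermont 8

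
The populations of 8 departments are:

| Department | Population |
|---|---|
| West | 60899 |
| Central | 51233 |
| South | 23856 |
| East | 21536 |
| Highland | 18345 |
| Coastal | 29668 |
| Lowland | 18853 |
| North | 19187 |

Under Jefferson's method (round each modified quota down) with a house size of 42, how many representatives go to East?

4

Standard divisor 243577/42 ≈ 5799.452; standard quotas: West 10.501, Central 8.834, South 4.113, East 3.713, Highland 3.163, Coastal 5.116, Lowland 3.251, North 3.308.
Rounding down gives 10, 8, 4, 3, 3, 5, 3, 3 = 39 seats, so the divisor must be adjusted.
With modified divisor 5300: modified quotas West 11.490, Central 9.667, South 4.501, East 4.063, Highland 3.461, Coastal 5.598, Lowland 3.557, North 3.620.
Rounding down: West 11, Central 9, South 4, East 4, Highland 3, Coastal 5, Lowland 3, North 3 (total 42).
East receives 4.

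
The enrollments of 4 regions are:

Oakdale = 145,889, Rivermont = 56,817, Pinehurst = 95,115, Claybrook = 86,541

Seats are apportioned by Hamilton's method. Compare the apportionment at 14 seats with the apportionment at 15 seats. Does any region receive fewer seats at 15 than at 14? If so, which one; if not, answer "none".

At 14 seats: Oakdale 5, Rivermont 2, Pinehurst 4, Claybrook 3.
At 15 seats: Oakdale 6, Rivermont 2, Pinehurst 4, Claybrook 3.
No region's allocation decreased.

none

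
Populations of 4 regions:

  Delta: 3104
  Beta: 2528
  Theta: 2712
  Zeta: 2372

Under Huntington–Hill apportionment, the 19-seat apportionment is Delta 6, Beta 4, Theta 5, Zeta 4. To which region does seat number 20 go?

Beta

Priority for the next seat is population ÷ (√(s·(s+1))).
Priorities: Delta 478.958, Beta 565.278, Theta 495.141, Zeta 530.395.
Highest priority: Beta.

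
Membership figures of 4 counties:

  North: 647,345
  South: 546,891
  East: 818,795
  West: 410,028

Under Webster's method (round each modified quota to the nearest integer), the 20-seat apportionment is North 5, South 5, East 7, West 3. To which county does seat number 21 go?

North

Priority for the next seat is population ÷ (current seats + 0.5).
Priorities: North 117699.091, South 99434.727, East 109172.667, West 117150.857.
Highest priority: North.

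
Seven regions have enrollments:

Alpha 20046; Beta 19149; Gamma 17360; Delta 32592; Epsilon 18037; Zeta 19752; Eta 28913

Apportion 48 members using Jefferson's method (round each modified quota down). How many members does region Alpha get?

6

Standard divisor 155849/48 ≈ 3246.854; standard quotas: Alpha 6.174, Beta 5.898, Gamma 5.347, Delta 10.038, Epsilon 5.555, Zeta 6.083, Eta 8.905.
Rounding down gives 6, 5, 5, 10, 5, 6, 8 = 45 seats, so the divisor must be adjusted.
With modified divisor 2980: modified quotas Alpha 6.727, Beta 6.426, Gamma 5.826, Delta 10.937, Epsilon 6.053, Zeta 6.628, Eta 9.702.
Rounding down: Alpha 6, Beta 6, Gamma 5, Delta 10, Epsilon 6, Zeta 6, Eta 9 (total 48).
Alpha receives 6.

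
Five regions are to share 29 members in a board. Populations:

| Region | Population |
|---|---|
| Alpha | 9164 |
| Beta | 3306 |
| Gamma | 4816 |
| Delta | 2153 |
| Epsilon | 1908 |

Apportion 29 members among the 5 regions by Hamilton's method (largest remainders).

Standard divisor: 21347 ÷ 29 ≈ 736.103.
Standard quotas: Alpha 12.4493, Beta 4.4912, Gamma 6.5426, Delta 2.9249, Epsilon 2.5920.
Lower quotas: Alpha 12, Beta 4, Gamma 6, Delta 2, Epsilon 2 (sum 26, leaving 3 seats).
Remainders in descending order: Delta 0.9249, Epsilon 0.5920, Gamma 0.5426, Beta 0.4912, Alpha 0.4493.
The surplus seats go to Delta, Epsilon, Gamma.

Alpha 12; Beta 4; Gamma 7; Delta 3; Epsilon 3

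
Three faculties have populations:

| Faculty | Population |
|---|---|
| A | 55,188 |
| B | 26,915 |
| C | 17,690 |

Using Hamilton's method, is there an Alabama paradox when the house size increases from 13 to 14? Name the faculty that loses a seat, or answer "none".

At 13 seats: A 7, B 4, C 2.
At 14 seats: A 8, B 4, C 2.
No faculty's allocation decreased.

none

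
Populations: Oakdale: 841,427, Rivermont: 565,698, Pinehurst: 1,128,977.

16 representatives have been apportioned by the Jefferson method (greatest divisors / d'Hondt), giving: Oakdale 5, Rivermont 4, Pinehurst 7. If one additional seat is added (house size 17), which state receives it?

Priority for the next seat is population ÷ (current seats + 1).
Priorities: Oakdale 140237.833, Rivermont 113139.600, Pinehurst 141122.125.
Highest priority: Pinehurst.

Pinehurst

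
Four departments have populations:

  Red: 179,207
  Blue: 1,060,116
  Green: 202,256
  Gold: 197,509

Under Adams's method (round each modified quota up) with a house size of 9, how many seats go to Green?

1

Standard divisor 1639088/9 ≈ 182120.889; standard quotas: Red 0.984, Blue 5.821, Green 1.111, Gold 1.084.
Rounding up gives 1, 6, 2, 2 = 11 seats, so the divisor must be adjusted.
With modified divisor 207100: modified quotas Red 0.865, Blue 5.119, Green 0.977, Gold 0.954.
Rounding up: Red 1, Blue 6, Green 1, Gold 1 (total 9).
Green receives 1.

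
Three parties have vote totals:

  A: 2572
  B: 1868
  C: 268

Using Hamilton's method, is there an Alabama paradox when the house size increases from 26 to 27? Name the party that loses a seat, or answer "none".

At 26 seats: A 14, B 10, C 2.
At 27 seats: A 15, B 11, C 1.
C drops from 2 to 1.

C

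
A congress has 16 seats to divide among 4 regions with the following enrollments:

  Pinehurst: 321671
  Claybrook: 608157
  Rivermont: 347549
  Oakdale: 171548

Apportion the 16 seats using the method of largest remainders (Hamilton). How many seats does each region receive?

Total 1448925; standard divisor 1448925/16 ≈ 90557.812.
Standard quotas: Pinehurst 3.5521, Claybrook 6.7157, Rivermont 3.8379, Oakdale 1.8943.
Lower quotas: Pinehurst 3, Claybrook 6, Rivermont 3, Oakdale 1 (sum 13, leaving 3 seats).
Remainders in descending order: Oakdale 0.8943, Rivermont 0.8379, Claybrook 0.7157, Pinehurst 0.5521.
Largest remainders: Oakdale, Rivermont, Claybrook receive the extra seats.

Pinehurst=3, Claybrook=7, Rivermont=4, Oakdale=2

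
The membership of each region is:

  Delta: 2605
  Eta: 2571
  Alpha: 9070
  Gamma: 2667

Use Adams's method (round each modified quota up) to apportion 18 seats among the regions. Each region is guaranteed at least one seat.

Delta 3, Eta 3, Alpha 9, Gamma 3

Standard divisor 16913/18 ≈ 939.611; standard quotas: Delta 2.772, Eta 2.736, Alpha 9.653, Gamma 2.838.
Rounding up gives 3, 3, 10, 3 = 19 seats, so the divisor must be adjusted.
With modified divisor 1100: modified quotas Delta 2.368, Eta 2.337, Alpha 8.245, Gamma 2.425.
Rounding up: Delta 3, Eta 3, Alpha 9, Gamma 3 (total 18).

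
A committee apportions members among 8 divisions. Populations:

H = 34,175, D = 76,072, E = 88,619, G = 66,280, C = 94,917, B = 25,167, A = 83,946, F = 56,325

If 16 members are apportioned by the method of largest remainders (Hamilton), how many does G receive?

Standard divisor: 525501 ÷ 16 ≈ 32843.812.
Standard quotas: H 1.0405, D 2.3162, E 2.6982, G 2.0180, C 2.8900, B 0.7663, A 2.5559, F 1.7149.
Lower quotas: H 1, D 2, E 2, G 2, C 2, B 0, A 2, F 1 (sum 12, leaving 4 seats).
Remainders in descending order: C 0.8900, B 0.7663, F 0.7149, E 0.6982, A 0.5559, D 0.3162, H 0.0405, G 0.0180.
The surplus seats go to C, B, F, E.
G receives 2.

2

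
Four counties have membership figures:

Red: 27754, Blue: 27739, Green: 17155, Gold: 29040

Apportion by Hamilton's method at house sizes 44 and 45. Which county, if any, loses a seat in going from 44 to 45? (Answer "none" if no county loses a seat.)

none

At 44 seats: Red 12, Blue 12, Green 7, Gold 13.
At 45 seats: Red 12, Blue 12, Green 8, Gold 13.
No county's allocation decreased.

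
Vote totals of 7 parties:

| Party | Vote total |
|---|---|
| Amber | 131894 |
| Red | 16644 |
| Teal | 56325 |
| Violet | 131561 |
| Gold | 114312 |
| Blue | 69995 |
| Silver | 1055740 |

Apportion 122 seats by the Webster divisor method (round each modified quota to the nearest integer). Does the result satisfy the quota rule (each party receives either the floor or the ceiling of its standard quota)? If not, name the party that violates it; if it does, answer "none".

Silver

Standard quotas: Amber 10.207, Red 1.288, Teal 4.359, Violet 10.181, Gold 8.846, Blue 5.417, Silver 81.702.
Webster allocation: Amber 10, Red 1, Teal 4, Violet 10, Gold 9, Blue 5, Silver 83.
Silver has quota 81.702 (lower 81, upper 82) but receives 83 — outside the quota interval.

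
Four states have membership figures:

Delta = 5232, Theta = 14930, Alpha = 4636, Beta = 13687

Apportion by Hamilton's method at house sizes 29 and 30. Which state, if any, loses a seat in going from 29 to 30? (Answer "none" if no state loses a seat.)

At 29 seats: Delta 4, Theta 11, Alpha 4, Beta 10.
At 30 seats: Delta 4, Theta 12, Alpha 3, Beta 11.
Alpha drops from 4 to 3.

Alpha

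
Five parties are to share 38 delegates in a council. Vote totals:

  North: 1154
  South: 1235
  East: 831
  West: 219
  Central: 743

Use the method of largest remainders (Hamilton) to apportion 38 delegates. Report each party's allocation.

Total 4182; standard divisor 4182/38 ≈ 110.053.
Standard quotas: North 10.486, South 11.222, East 7.551, West 1.990, Central 6.751.
Lower quotas: North 10, South 11, East 7, West 1, Central 6 (sum 35, leaving 3 seats).
Remainders in descending order: West 0.990, Central 0.751, East 0.551, North 0.486, South 0.222.
The surplus seats go to West, Central, East.

North 10, South 11, East 8, West 2, Central 7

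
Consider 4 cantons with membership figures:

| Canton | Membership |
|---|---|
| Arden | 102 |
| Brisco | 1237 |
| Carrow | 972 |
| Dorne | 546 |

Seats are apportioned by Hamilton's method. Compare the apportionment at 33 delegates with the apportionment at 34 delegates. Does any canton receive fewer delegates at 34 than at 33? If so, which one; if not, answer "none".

At 33 seats: Arden 1, Brisco 14, Carrow 11, Dorne 7.
At 34 seats: Arden 1, Brisco 15, Carrow 12, Dorne 6.
Dorne drops from 7 to 6.

Dorne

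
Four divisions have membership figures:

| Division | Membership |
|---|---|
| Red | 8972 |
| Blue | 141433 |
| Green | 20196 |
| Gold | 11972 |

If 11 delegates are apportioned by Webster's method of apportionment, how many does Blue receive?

8

Standard divisor 182573/11 ≈ 16597.545; standard quotas: Red 0.541, Blue 8.521, Green 1.217, Gold 0.721.
Rounding to the nearest integer gives 1, 9, 1, 1 = 12 seats, so the divisor must be adjusted.
With modified divisor 17030.6: modified quotas Red 0.527, Blue 8.305, Green 1.186, Gold 0.703.
Rounding to the nearest integer: Red 1, Blue 8, Green 1, Gold 1 (total 11).
Blue receives 8.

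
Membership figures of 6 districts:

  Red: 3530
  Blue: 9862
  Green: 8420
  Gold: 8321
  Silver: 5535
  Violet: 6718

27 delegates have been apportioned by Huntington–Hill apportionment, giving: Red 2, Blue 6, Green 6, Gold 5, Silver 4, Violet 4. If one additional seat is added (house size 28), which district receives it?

Blue

Priority for the next seat is population ÷ (√(s·(s+1))).
Priorities: Red 1441.116, Blue 1521.740, Green 1299.234, Gold 1519.200, Silver 1237.664, Violet 1502.190.
Highest priority: Blue.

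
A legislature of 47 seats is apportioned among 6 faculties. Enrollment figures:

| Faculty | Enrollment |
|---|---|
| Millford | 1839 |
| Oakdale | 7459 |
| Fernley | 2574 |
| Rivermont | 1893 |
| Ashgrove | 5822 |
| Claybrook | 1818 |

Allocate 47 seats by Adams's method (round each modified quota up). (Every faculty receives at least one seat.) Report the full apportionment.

Millford 4; Oakdale 16; Fernley 6; Rivermont 4; Ashgrove 13; Claybrook 4

Standard divisor 21405/47 ≈ 455.426; standard quotas: Millford 4.038, Oakdale 16.378, Fernley 5.652, Rivermont 4.157, Ashgrove 12.784, Claybrook 3.992.
Rounding up gives 5, 17, 6, 5, 13, 4 = 50 seats, so the divisor must be adjusted.
With modified divisor 480: modified quotas Millford 3.831, Oakdale 15.540, Fernley 5.362, Rivermont 3.944, Ashgrove 12.129, Claybrook 3.788.
Rounding up: Millford 4, Oakdale 16, Fernley 6, Rivermont 4, Ashgrove 13, Claybrook 4 (total 47).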